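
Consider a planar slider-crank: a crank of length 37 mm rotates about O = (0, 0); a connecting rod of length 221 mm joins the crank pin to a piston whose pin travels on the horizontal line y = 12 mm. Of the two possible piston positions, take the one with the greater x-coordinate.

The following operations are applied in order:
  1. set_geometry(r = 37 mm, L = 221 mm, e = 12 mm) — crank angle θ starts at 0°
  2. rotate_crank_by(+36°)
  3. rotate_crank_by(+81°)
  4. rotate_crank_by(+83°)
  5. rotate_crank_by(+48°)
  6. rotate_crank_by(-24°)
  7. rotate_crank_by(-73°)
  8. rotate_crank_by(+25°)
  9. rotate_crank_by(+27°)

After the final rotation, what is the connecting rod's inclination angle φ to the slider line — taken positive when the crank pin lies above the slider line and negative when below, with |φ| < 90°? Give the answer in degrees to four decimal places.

set_geometry: r = 37 mm, L = 221 mm, e = 12 mm; θ ← 0°
rotate_crank_by(+36°): θ ← 0° +36° = 36°
rotate_crank_by(+81°): θ ← 36° +81° = 117°
rotate_crank_by(+83°): θ ← 117° +83° = 200°
rotate_crank_by(+48°): θ ← 200° +48° = 248°
rotate_crank_by(-24°): θ ← 248° -24° = 224°
rotate_crank_by(-73°): θ ← 224° -73° = 151°
rotate_crank_by(+25°): θ ← 151° +25° = 176°
rotate_crank_by(+27°): θ ← 176° +27° = 203°
crank pin P = (r cos θ, r sin θ) = (-34.058680, -14.457052)
h = r sin θ − e = -14.457052 − 12 = -26.457052
sin φ = h / L = -26.457052 / 221 = -0.11971517
φ = arcsin(-0.11971517) = -6.875664°

-6.8757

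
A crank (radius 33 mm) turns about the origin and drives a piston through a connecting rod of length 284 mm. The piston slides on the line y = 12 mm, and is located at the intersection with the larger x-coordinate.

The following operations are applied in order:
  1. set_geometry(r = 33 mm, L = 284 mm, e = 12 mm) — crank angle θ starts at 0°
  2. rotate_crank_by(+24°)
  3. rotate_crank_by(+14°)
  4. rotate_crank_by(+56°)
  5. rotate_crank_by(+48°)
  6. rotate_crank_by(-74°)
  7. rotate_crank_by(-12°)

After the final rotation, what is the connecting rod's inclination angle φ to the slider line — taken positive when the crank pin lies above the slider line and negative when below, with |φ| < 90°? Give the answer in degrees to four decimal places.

set_geometry: r = 33 mm, L = 284 mm, e = 12 mm; θ ← 0°
rotate_crank_by(+24°): θ ← 0° +24° = 24°
rotate_crank_by(+14°): θ ← 24° +14° = 38°
rotate_crank_by(+56°): θ ← 38° +56° = 94°
rotate_crank_by(+48°): θ ← 94° +48° = 142°
rotate_crank_by(-74°): θ ← 142° -74° = 68°
rotate_crank_by(-12°): θ ← 68° -12° = 56°
crank pin P = (r cos θ, r sin θ) = (18.453366, 27.358240)
h = r sin θ − e = 27.358240 − 12 = 15.358240
sin φ = h / L = 15.358240 / 284 = 0.05407831
φ = arcsin(0.05407831) = 3.099971°

3.1000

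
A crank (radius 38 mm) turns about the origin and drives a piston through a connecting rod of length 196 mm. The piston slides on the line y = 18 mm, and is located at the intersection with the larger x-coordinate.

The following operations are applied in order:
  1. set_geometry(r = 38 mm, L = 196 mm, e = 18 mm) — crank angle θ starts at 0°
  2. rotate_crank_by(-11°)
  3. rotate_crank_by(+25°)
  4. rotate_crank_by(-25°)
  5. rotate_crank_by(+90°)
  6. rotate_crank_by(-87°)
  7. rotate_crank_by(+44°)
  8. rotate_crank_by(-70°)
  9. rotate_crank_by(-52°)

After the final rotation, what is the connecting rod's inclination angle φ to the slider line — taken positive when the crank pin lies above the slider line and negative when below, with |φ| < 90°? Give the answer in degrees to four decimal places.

-16.5733

set_geometry: r = 38 mm, L = 196 mm, e = 18 mm; θ ← 0°
rotate_crank_by(-11°): θ ← 0° -11° = -11°
rotate_crank_by(+25°): θ ← -11° +25° = 14°
rotate_crank_by(-25°): θ ← 14° -25° = -11°
rotate_crank_by(+90°): θ ← -11° +90° = 79°
rotate_crank_by(-87°): θ ← 79° -87° = -8°
rotate_crank_by(+44°): θ ← -8° +44° = 36°
rotate_crank_by(-70°): θ ← 36° -70° = -34°
rotate_crank_by(-52°): θ ← -34° -52° = -86°
crank pin P = (r cos θ, r sin θ) = (2.650746, -37.907434)
h = r sin θ − e = -37.907434 − 18 = -55.907434
sin φ = h / L = -55.907434 / 196 = -0.28524201
φ = arcsin(-0.28524201) = -16.573315°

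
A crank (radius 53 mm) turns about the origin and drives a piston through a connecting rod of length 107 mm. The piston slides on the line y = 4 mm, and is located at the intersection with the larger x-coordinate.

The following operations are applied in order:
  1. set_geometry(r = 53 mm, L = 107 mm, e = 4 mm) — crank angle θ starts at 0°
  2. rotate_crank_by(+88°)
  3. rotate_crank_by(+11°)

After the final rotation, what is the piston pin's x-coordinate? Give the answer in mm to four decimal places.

set_geometry: r = 53 mm, L = 107 mm, e = 4 mm; θ ← 0°
rotate_crank_by(+88°): θ ← 0° +88° = 88°
rotate_crank_by(+11°): θ ← 88° +11° = 99°
crank pin P = (r cos θ, r sin θ) = (-8.291027, 52.347482)
h = r sin θ − e = 52.347482 − 4 = 48.347482
x = r cos θ + √(L² − h²) = -8.291027 + √(11449.0 − 2337.4790) = -8.291027 + 95.454287 = 87.163261

87.1633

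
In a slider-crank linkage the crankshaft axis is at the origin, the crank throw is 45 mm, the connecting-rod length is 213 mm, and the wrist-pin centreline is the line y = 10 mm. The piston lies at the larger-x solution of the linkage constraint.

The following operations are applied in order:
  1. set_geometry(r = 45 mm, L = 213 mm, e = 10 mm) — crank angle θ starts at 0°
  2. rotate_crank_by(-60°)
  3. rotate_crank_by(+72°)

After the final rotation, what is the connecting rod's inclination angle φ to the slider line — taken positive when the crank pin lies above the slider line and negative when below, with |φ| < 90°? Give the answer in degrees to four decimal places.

-0.1732

set_geometry: r = 45 mm, L = 213 mm, e = 10 mm; θ ← 0°
rotate_crank_by(-60°): θ ← 0° -60° = -60°
rotate_crank_by(+72°): θ ← -60° +72° = 12°
crank pin P = (r cos θ, r sin θ) = (44.016642, 9.356026)
h = r sin θ − e = 9.356026 − 10 = -0.643974
sin φ = h / L = -0.643974 / 213 = -0.00302335
φ = arcsin(-0.00302335) = -0.173226°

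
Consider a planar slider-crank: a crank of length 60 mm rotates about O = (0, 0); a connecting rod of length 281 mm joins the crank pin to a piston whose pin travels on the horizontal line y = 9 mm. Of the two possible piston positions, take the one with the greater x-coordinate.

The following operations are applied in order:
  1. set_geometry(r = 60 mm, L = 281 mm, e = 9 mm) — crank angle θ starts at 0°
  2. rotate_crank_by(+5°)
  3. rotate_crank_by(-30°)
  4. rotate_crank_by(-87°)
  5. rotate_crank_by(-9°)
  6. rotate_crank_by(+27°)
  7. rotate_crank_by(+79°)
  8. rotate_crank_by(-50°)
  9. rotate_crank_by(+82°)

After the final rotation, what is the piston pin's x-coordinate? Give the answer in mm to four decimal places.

338.2484

set_geometry: r = 60 mm, L = 281 mm, e = 9 mm; θ ← 0°
rotate_crank_by(+5°): θ ← 0° +5° = 5°
rotate_crank_by(-30°): θ ← 5° -30° = -25°
rotate_crank_by(-87°): θ ← -25° -87° = -112°
rotate_crank_by(-9°): θ ← -112° -9° = -121°
rotate_crank_by(+27°): θ ← -121° +27° = -94°
rotate_crank_by(+79°): θ ← -94° +79° = -15°
rotate_crank_by(-50°): θ ← -15° -50° = -65°
rotate_crank_by(+82°): θ ← -65° +82° = 17°
crank pin P = (r cos θ, r sin θ) = (57.378285, 17.542302)
h = r sin θ − e = 17.542302 − 9 = 8.542302
x = r cos θ + √(L² − h²) = 57.378285 + √(78961.0 − 72.9709) = 57.378285 + 280.870128 = 338.248414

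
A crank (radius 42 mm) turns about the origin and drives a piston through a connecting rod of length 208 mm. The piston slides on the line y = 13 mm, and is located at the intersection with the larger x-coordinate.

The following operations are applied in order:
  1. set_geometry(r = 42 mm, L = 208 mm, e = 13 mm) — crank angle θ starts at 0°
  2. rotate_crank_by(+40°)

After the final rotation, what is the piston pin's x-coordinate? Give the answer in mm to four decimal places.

set_geometry: r = 42 mm, L = 208 mm, e = 13 mm; θ ← 0°
rotate_crank_by(+40°): θ ← 0° +40° = 40°
crank pin P = (r cos θ, r sin θ) = (32.173867, 26.997080)
h = r sin θ − e = 26.997080 − 13 = 13.997080
x = r cos θ + √(L² − h²) = 32.173867 + √(43264.0 − 195.9182) = 32.173867 + 207.528508 = 239.702375

239.7024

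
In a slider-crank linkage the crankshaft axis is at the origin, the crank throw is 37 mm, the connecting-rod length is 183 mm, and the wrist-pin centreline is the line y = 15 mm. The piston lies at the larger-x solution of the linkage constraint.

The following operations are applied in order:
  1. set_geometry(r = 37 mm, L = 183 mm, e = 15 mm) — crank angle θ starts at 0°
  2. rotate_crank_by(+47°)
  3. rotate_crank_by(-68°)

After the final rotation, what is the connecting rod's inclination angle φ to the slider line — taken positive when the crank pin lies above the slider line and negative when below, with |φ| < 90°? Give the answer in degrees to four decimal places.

-8.8834

set_geometry: r = 37 mm, L = 183 mm, e = 15 mm; θ ← 0°
rotate_crank_by(+47°): θ ← 0° +47° = 47°
rotate_crank_by(-68°): θ ← 47° -68° = -21°
crank pin P = (r cos θ, r sin θ) = (34.542476, -13.259614)
h = r sin θ − e = -13.259614 − 15 = -28.259614
sin φ = h / L = -28.259614 / 183 = -0.15442412
φ = arcsin(-0.15442412) = -8.883399°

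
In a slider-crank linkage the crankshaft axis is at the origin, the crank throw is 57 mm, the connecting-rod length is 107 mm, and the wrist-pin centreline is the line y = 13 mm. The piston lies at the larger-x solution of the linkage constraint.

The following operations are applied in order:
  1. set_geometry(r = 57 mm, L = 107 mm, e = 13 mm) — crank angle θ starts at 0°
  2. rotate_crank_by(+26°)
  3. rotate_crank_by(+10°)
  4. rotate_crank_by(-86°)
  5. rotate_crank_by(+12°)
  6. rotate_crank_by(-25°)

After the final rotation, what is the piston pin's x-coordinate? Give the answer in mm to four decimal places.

111.7854

set_geometry: r = 57 mm, L = 107 mm, e = 13 mm; θ ← 0°
rotate_crank_by(+26°): θ ← 0° +26° = 26°
rotate_crank_by(+10°): θ ← 26° +10° = 36°
rotate_crank_by(-86°): θ ← 36° -86° = -50°
rotate_crank_by(+12°): θ ← -50° +12° = -38°
rotate_crank_by(-25°): θ ← -38° -25° = -63°
crank pin P = (r cos θ, r sin θ) = (25.877458, -50.787372)
h = r sin θ − e = -50.787372 − 13 = -63.787372
x = r cos θ + √(L² − h²) = 25.877458 + √(11449.0 − 4068.8288) = 25.877458 + 85.907923 = 111.785381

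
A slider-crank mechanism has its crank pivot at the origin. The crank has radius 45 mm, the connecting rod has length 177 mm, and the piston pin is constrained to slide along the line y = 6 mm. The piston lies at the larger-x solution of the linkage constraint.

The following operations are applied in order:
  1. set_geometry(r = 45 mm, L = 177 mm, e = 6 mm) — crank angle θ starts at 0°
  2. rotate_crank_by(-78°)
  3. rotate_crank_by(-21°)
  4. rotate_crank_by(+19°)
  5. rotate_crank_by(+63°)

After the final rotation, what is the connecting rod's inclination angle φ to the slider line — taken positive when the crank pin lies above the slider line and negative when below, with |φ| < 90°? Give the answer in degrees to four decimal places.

set_geometry: r = 45 mm, L = 177 mm, e = 6 mm; θ ← 0°
rotate_crank_by(-78°): θ ← 0° -78° = -78°
rotate_crank_by(-21°): θ ← -78° -21° = -99°
rotate_crank_by(+19°): θ ← -99° +19° = -80°
rotate_crank_by(+63°): θ ← -80° +63° = -17°
crank pin P = (r cos θ, r sin θ) = (43.033714, -13.156727)
h = r sin θ − e = -13.156727 − 6 = -19.156727
sin φ = h / L = -19.156727 / 177 = -0.10823009
φ = arcsin(-0.10823009) = -6.213298°

-6.2133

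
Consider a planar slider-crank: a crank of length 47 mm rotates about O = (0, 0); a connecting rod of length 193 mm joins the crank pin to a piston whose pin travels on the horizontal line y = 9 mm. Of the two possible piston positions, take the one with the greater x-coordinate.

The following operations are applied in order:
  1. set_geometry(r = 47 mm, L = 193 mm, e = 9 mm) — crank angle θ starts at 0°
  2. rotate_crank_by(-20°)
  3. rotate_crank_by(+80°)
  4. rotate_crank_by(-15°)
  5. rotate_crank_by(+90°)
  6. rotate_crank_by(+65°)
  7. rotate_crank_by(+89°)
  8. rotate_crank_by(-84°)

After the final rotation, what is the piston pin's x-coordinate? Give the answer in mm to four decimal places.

set_geometry: r = 47 mm, L = 193 mm, e = 9 mm; θ ← 0°
rotate_crank_by(-20°): θ ← 0° -20° = -20°
rotate_crank_by(+80°): θ ← -20° +80° = 60°
rotate_crank_by(-15°): θ ← 60° -15° = 45°
rotate_crank_by(+90°): θ ← 45° +90° = 135°
rotate_crank_by(+65°): θ ← 135° +65° = 200°
rotate_crank_by(+89°): θ ← 200° +89° = 289°
rotate_crank_by(-84°): θ ← 289° -84° = 205°
crank pin P = (r cos θ, r sin θ) = (-42.596466, -19.863058)
h = r sin θ − e = -19.863058 − 9 = -28.863058
x = r cos θ + √(L² − h²) = -42.596466 + √(37249.0 − 833.0761) = -42.596466 + 190.829568 = 148.233102

148.2331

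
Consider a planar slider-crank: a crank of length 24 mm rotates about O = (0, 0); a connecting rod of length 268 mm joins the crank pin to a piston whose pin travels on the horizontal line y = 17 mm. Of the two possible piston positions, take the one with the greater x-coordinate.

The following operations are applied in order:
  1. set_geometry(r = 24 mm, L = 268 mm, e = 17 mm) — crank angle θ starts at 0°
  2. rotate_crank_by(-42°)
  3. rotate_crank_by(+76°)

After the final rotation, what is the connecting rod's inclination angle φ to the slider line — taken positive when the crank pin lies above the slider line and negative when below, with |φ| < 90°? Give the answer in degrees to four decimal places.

set_geometry: r = 24 mm, L = 268 mm, e = 17 mm; θ ← 0°
rotate_crank_by(-42°): θ ← 0° -42° = -42°
rotate_crank_by(+76°): θ ← -42° +76° = 34°
crank pin P = (r cos θ, r sin θ) = (19.896902, 13.420630)
h = r sin θ − e = 13.420630 − 17 = -3.579370
sin φ = h / L = -3.579370 / 268 = -0.01335586
φ = arcsin(-0.01335586) = -0.765257°

-0.7653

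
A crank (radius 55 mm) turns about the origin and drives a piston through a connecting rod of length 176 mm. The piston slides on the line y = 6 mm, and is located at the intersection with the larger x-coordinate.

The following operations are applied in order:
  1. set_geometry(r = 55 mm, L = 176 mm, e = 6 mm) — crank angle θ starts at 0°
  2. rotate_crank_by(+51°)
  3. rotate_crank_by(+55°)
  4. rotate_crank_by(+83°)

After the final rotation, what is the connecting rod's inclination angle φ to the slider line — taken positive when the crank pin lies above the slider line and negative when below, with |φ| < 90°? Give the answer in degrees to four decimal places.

-4.7597

set_geometry: r = 55 mm, L = 176 mm, e = 6 mm; θ ← 0°
rotate_crank_by(+51°): θ ← 0° +51° = 51°
rotate_crank_by(+55°): θ ← 51° +55° = 106°
rotate_crank_by(+83°): θ ← 106° +83° = 189°
crank pin P = (r cos θ, r sin θ) = (-54.322859, -8.603896)
h = r sin θ − e = -8.603896 − 6 = -14.603896
sin φ = h / L = -14.603896 / 176 = -0.08297668
φ = arcsin(-0.08297668) = -4.759686°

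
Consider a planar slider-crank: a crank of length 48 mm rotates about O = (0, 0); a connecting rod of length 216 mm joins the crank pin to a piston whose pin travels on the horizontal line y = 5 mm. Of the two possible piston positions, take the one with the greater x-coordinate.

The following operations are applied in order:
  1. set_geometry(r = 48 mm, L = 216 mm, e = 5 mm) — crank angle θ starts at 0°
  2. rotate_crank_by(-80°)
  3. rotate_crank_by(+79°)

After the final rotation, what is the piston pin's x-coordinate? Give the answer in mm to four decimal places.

263.9138

set_geometry: r = 48 mm, L = 216 mm, e = 5 mm; θ ← 0°
rotate_crank_by(-80°): θ ← 0° -80° = -80°
rotate_crank_by(+79°): θ ← -80° +79° = -1°
crank pin P = (r cos θ, r sin θ) = (47.992689, -0.837716)
h = r sin θ − e = -0.837716 − 5 = -5.837716
x = r cos θ + √(L² − h²) = 47.992689 + √(46656.0 − 34.0789) = 47.992689 + 215.921099 = 263.913789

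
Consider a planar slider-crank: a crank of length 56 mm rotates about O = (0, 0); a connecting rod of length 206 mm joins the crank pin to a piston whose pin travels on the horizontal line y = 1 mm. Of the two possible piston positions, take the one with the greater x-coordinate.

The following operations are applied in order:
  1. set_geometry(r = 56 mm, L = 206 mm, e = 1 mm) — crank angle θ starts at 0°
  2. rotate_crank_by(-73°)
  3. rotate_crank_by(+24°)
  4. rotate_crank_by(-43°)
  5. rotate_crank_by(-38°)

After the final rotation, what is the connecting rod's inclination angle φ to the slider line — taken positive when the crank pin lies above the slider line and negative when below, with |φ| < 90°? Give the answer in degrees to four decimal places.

set_geometry: r = 56 mm, L = 206 mm, e = 1 mm; θ ← 0°
rotate_crank_by(-73°): θ ← 0° -73° = -73°
rotate_crank_by(+24°): θ ← -73° +24° = -49°
rotate_crank_by(-43°): θ ← -49° -43° = -92°
rotate_crank_by(-38°): θ ← -92° -38° = -130°
crank pin P = (r cos θ, r sin θ) = (-35.996106, -42.898489)
h = r sin θ − e = -42.898489 − 1 = -43.898489
sin φ = h / L = -43.898489 / 206 = -0.21309946
φ = arcsin(-0.21309946) = -12.304051°

-12.3041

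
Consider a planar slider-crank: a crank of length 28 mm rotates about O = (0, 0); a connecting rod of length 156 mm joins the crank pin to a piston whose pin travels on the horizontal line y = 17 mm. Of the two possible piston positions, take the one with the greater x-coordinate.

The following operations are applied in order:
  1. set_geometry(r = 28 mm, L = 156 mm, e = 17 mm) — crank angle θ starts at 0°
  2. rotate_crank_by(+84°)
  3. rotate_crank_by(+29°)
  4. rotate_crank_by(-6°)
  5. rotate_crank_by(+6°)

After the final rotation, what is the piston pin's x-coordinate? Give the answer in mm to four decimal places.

set_geometry: r = 28 mm, L = 156 mm, e = 17 mm; θ ← 0°
rotate_crank_by(+84°): θ ← 0° +84° = 84°
rotate_crank_by(+29°): θ ← 84° +29° = 113°
rotate_crank_by(-6°): θ ← 113° -6° = 107°
rotate_crank_by(+6°): θ ← 107° +6° = 113°
crank pin P = (r cos θ, r sin θ) = (-10.940472, 25.774136)
h = r sin θ − e = 25.774136 − 17 = 8.774136
x = r cos θ + √(L² − h²) = -10.940472 + √(24336.0 − 76.9855) = -10.940472 + 155.753056 = 144.812585

144.8126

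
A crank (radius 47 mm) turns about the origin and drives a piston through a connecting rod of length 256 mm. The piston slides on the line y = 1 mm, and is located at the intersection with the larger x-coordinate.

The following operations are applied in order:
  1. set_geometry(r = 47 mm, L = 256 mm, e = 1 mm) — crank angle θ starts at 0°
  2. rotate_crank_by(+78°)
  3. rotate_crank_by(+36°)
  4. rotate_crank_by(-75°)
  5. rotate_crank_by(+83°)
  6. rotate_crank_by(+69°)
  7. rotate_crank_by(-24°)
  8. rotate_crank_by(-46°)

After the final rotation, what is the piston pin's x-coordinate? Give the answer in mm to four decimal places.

set_geometry: r = 47 mm, L = 256 mm, e = 1 mm; θ ← 0°
rotate_crank_by(+78°): θ ← 0° +78° = 78°
rotate_crank_by(+36°): θ ← 78° +36° = 114°
rotate_crank_by(-75°): θ ← 114° -75° = 39°
rotate_crank_by(+83°): θ ← 39° +83° = 122°
rotate_crank_by(+69°): θ ← 122° +69° = 191°
rotate_crank_by(-24°): θ ← 191° -24° = 167°
rotate_crank_by(-46°): θ ← 167° -46° = 121°
crank pin P = (r cos θ, r sin θ) = (-24.206790, 40.286863)
h = r sin θ − e = 40.286863 − 1 = 39.286863
x = r cos θ + √(L² − h²) = -24.206790 + √(65536.0 − 1543.4576) = -24.206790 + 252.967473 = 228.760683

228.7607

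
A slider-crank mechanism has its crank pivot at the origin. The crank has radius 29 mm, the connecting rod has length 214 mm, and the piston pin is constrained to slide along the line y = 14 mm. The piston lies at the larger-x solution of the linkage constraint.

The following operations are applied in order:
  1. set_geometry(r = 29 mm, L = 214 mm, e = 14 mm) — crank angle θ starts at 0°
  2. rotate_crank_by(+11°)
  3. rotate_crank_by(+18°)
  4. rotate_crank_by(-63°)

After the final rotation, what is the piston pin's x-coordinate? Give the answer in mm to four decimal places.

set_geometry: r = 29 mm, L = 214 mm, e = 14 mm; θ ← 0°
rotate_crank_by(+11°): θ ← 0° +11° = 11°
rotate_crank_by(+18°): θ ← 11° +18° = 29°
rotate_crank_by(-63°): θ ← 29° -63° = -34°
crank pin P = (r cos θ, r sin θ) = (24.042090, -16.216594)
h = r sin θ − e = -16.216594 − 14 = -30.216594
x = r cos θ + √(L² − h²) = 24.042090 + √(45796.0 − 913.0426) = 24.042090 + 211.855983 = 235.898072

235.8981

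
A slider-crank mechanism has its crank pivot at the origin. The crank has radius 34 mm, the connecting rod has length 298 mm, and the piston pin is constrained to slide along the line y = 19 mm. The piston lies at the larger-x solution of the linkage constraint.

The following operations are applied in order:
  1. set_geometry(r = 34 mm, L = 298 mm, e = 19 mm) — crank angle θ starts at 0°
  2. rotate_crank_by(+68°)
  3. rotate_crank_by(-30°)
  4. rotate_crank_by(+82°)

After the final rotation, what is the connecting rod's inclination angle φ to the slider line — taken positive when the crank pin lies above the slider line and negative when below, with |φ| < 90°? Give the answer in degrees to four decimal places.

2.0086

set_geometry: r = 34 mm, L = 298 mm, e = 19 mm; θ ← 0°
rotate_crank_by(+68°): θ ← 0° +68° = 68°
rotate_crank_by(-30°): θ ← 68° -30° = 38°
rotate_crank_by(+82°): θ ← 38° +82° = 120°
crank pin P = (r cos θ, r sin θ) = (-17.000000, 29.444864)
h = r sin θ − e = 29.444864 − 19 = 10.444864
sin φ = h / L = 10.444864 / 298 = 0.03504988
φ = arcsin(0.03504988) = 2.008622°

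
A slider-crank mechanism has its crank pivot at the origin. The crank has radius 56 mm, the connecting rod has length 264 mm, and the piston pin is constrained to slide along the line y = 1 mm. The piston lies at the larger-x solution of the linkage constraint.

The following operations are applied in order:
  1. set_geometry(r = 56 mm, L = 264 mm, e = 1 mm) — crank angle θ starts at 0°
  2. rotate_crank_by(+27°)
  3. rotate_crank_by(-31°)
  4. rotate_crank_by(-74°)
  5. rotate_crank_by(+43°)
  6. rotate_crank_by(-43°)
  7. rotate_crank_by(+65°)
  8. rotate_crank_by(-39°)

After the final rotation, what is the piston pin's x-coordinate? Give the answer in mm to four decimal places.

294.5913

set_geometry: r = 56 mm, L = 264 mm, e = 1 mm; θ ← 0°
rotate_crank_by(+27°): θ ← 0° +27° = 27°
rotate_crank_by(-31°): θ ← 27° -31° = -4°
rotate_crank_by(-74°): θ ← -4° -74° = -78°
rotate_crank_by(+43°): θ ← -78° +43° = -35°
rotate_crank_by(-43°): θ ← -35° -43° = -78°
rotate_crank_by(+65°): θ ← -78° +65° = -13°
rotate_crank_by(-39°): θ ← -13° -39° = -52°
crank pin P = (r cos θ, r sin θ) = (34.477043, -44.128602)
h = r sin θ − e = -44.128602 − 1 = -45.128602
x = r cos θ + √(L² − h²) = 34.477043 + √(69696.0 − 2036.5907) = 34.477043 + 260.114223 = 294.591266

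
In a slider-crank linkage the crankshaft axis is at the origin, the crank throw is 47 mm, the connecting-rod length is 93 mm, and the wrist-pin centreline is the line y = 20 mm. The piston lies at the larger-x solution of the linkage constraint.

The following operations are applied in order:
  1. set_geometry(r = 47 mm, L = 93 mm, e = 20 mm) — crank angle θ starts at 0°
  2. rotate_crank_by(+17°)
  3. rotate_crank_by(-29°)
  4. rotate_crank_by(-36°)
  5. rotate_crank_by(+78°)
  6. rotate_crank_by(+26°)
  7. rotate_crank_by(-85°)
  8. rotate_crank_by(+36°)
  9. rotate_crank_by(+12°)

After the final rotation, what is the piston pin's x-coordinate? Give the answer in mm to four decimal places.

set_geometry: r = 47 mm, L = 93 mm, e = 20 mm; θ ← 0°
rotate_crank_by(+17°): θ ← 0° +17° = 17°
rotate_crank_by(-29°): θ ← 17° -29° = -12°
rotate_crank_by(-36°): θ ← -12° -36° = -48°
rotate_crank_by(+78°): θ ← -48° +78° = 30°
rotate_crank_by(+26°): θ ← 30° +26° = 56°
rotate_crank_by(-85°): θ ← 56° -85° = -29°
rotate_crank_by(+36°): θ ← -29° +36° = 7°
rotate_crank_by(+12°): θ ← 7° +12° = 19°
crank pin P = (r cos θ, r sin θ) = (44.439373, 15.301703)
h = r sin θ − e = 15.301703 − 20 = -4.698297
x = r cos θ + √(L² − h²) = 44.439373 + √(8649.0 − 22.0740) = 44.439373 + 92.881247 = 137.320620

137.3206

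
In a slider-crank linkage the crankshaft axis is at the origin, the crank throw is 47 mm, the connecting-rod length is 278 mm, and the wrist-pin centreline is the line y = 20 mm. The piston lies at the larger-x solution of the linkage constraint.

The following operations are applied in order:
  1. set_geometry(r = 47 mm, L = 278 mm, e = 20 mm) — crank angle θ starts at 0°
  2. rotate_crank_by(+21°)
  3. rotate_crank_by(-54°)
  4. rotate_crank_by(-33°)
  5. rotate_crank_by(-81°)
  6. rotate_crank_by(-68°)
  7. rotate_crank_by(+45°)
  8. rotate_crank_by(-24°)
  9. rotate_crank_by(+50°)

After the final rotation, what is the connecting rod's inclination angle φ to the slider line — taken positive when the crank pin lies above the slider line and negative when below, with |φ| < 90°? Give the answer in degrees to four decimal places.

set_geometry: r = 47 mm, L = 278 mm, e = 20 mm; θ ← 0°
rotate_crank_by(+21°): θ ← 0° +21° = 21°
rotate_crank_by(-54°): θ ← 21° -54° = -33°
rotate_crank_by(-33°): θ ← -33° -33° = -66°
rotate_crank_by(-81°): θ ← -66° -81° = -147°
rotate_crank_by(-68°): θ ← -147° -68° = -215°
rotate_crank_by(+45°): θ ← -215° +45° = -170°
rotate_crank_by(-24°): θ ← -170° -24° = -194°
rotate_crank_by(+50°): θ ← -194° +50° = -144°
crank pin P = (r cos θ, r sin θ) = (-38.023799, -27.625907)
h = r sin θ − e = -27.625907 − 20 = -47.625907
sin φ = h / L = -47.625907 / 278 = -0.17131621
φ = arcsin(-0.17131621) = -9.864355°

-9.8644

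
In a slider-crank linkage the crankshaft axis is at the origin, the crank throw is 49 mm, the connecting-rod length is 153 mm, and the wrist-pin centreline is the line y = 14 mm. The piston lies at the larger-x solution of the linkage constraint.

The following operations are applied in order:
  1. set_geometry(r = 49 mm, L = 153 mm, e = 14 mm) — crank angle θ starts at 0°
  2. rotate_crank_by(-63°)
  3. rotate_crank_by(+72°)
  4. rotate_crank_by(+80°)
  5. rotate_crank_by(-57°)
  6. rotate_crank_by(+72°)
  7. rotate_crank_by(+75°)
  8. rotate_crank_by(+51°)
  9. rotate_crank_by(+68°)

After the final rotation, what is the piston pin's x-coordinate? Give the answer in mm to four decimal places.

164.8836

set_geometry: r = 49 mm, L = 153 mm, e = 14 mm; θ ← 0°
rotate_crank_by(-63°): θ ← 0° -63° = -63°
rotate_crank_by(+72°): θ ← -63° +72° = 9°
rotate_crank_by(+80°): θ ← 9° +80° = 89°
rotate_crank_by(-57°): θ ← 89° -57° = 32°
rotate_crank_by(+72°): θ ← 32° +72° = 104°
rotate_crank_by(+75°): θ ← 104° +75° = 179°
rotate_crank_by(+51°): θ ← 179° +51° = 230°
rotate_crank_by(+68°): θ ← 230° +68° = 298°
crank pin P = (r cos θ, r sin θ) = (23.004107, -43.264432)
h = r sin θ − e = -43.264432 − 14 = -57.264432
x = r cos θ + √(L² − h²) = 23.004107 + √(23409.0 − 3279.2152) = 23.004107 + 141.879473 = 164.883579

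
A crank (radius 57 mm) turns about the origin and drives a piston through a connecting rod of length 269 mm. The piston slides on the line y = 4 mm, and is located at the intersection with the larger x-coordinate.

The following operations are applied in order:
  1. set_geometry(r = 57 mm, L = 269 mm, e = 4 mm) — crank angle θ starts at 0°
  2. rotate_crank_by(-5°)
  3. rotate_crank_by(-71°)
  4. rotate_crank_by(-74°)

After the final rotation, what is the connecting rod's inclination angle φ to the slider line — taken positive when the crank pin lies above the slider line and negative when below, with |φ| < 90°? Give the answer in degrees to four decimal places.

set_geometry: r = 57 mm, L = 269 mm, e = 4 mm; θ ← 0°
rotate_crank_by(-5°): θ ← 0° -5° = -5°
rotate_crank_by(-71°): θ ← -5° -71° = -76°
rotate_crank_by(-74°): θ ← -76° -74° = -150°
crank pin P = (r cos θ, r sin θ) = (-49.363448, -28.500000)
h = r sin θ − e = -28.500000 − 4 = -32.500000
sin φ = h / L = -32.500000 / 269 = -0.12081784
φ = arcsin(-0.12081784) = -6.939305°

-6.9393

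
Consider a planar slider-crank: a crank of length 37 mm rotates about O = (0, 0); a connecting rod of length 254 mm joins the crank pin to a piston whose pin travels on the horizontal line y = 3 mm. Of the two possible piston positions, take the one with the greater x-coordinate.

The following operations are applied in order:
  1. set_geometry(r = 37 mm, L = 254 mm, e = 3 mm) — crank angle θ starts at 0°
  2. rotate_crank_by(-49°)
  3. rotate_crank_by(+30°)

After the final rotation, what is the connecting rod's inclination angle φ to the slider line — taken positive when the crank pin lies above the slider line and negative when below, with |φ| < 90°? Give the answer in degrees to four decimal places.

set_geometry: r = 37 mm, L = 254 mm, e = 3 mm; θ ← 0°
rotate_crank_by(-49°): θ ← 0° -49° = -49°
rotate_crank_by(+30°): θ ← -49° +30° = -19°
crank pin P = (r cos θ, r sin θ) = (34.984187, -12.046022)
h = r sin θ − e = -12.046022 − 3 = -15.046022
sin φ = h / L = -15.046022 / 254 = -0.05923631
φ = arcsin(-0.05923631) = -3.395978°

-3.3960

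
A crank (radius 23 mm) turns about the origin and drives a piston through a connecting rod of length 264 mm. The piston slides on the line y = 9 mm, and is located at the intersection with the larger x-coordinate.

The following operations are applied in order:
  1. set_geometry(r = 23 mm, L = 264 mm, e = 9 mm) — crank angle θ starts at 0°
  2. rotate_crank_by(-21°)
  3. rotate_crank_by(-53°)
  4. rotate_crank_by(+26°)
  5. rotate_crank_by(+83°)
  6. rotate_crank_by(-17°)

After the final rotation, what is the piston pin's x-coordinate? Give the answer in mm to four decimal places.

285.8675

set_geometry: r = 23 mm, L = 264 mm, e = 9 mm; θ ← 0°
rotate_crank_by(-21°): θ ← 0° -21° = -21°
rotate_crank_by(-53°): θ ← -21° -53° = -74°
rotate_crank_by(+26°): θ ← -74° +26° = -48°
rotate_crank_by(+83°): θ ← -48° +83° = 35°
rotate_crank_by(-17°): θ ← 35° -17° = 18°
crank pin P = (r cos θ, r sin θ) = (21.874300, 7.107391)
h = r sin θ − e = 7.107391 − 9 = -1.892609
x = r cos θ + √(L² − h²) = 21.874300 + √(69696.0 − 3.5820) = 21.874300 + 263.993216 = 285.867516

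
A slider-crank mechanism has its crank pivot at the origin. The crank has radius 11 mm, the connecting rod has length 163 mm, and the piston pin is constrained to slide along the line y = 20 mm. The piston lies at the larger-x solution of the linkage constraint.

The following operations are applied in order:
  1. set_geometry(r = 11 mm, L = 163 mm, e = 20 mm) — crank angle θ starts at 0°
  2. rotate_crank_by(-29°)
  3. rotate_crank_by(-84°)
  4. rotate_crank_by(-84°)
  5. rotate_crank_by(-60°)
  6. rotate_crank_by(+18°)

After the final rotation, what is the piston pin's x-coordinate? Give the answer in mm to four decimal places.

156.9914

set_geometry: r = 11 mm, L = 163 mm, e = 20 mm; θ ← 0°
rotate_crank_by(-29°): θ ← 0° -29° = -29°
rotate_crank_by(-84°): θ ← -29° -84° = -113°
rotate_crank_by(-84°): θ ← -113° -84° = -197°
rotate_crank_by(-60°): θ ← -197° -60° = -257°
rotate_crank_by(+18°): θ ← -257° +18° = -239°
crank pin P = (r cos θ, r sin θ) = (-5.665419, 9.428840)
h = r sin θ − e = 9.428840 − 20 = -10.571160
x = r cos θ + √(L² − h²) = -5.665419 + √(26569.0 − 111.7494) = -5.665419 + 162.656849 = 156.991430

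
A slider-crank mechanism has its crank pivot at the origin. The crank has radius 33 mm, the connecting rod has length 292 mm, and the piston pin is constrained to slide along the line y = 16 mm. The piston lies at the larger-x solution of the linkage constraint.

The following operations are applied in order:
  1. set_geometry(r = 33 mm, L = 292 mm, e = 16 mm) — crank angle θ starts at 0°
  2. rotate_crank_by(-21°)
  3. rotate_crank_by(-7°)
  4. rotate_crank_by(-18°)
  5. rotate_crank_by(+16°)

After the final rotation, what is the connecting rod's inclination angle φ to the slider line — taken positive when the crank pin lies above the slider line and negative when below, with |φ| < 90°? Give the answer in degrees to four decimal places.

-6.3903

set_geometry: r = 33 mm, L = 292 mm, e = 16 mm; θ ← 0°
rotate_crank_by(-21°): θ ← 0° -21° = -21°
rotate_crank_by(-7°): θ ← -21° -7° = -28°
rotate_crank_by(-18°): θ ← -28° -18° = -46°
rotate_crank_by(+16°): θ ← -46° +16° = -30°
crank pin P = (r cos θ, r sin θ) = (28.578838, -16.500000)
h = r sin θ − e = -16.500000 − 16 = -32.500000
sin φ = h / L = -32.500000 / 292 = -0.11130137
φ = arcsin(-0.11130137) = -6.390339°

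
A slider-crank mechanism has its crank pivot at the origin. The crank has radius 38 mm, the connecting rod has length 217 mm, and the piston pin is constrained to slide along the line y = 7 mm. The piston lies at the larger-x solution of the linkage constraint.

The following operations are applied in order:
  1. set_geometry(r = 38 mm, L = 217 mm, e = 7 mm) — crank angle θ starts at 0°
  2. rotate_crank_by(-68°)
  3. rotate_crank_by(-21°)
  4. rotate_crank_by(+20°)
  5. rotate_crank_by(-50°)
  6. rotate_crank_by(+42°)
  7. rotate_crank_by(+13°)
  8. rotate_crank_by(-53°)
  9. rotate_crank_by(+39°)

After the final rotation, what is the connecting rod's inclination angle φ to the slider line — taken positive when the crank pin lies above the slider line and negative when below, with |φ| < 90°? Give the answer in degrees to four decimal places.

-11.7444

set_geometry: r = 38 mm, L = 217 mm, e = 7 mm; θ ← 0°
rotate_crank_by(-68°): θ ← 0° -68° = -68°
rotate_crank_by(-21°): θ ← -68° -21° = -89°
rotate_crank_by(+20°): θ ← -89° +20° = -69°
rotate_crank_by(-50°): θ ← -69° -50° = -119°
rotate_crank_by(+42°): θ ← -119° +42° = -77°
rotate_crank_by(+13°): θ ← -77° +13° = -64°
rotate_crank_by(-53°): θ ← -64° -53° = -117°
rotate_crank_by(+39°): θ ← -117° +39° = -78°
crank pin P = (r cos θ, r sin θ) = (7.900644, -37.169609)
h = r sin θ − e = -37.169609 − 7 = -44.169609
sin φ = h / L = -44.169609 / 217 = -0.20354658
φ = arcsin(-0.20354658) = -11.744431°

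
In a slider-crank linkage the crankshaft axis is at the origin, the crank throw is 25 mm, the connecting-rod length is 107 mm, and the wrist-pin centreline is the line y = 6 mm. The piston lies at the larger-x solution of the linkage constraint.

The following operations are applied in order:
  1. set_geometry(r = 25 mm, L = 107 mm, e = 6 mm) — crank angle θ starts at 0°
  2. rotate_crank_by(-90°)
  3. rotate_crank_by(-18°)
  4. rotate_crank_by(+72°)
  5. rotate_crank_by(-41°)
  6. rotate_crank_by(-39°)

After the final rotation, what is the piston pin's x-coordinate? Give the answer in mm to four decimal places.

set_geometry: r = 25 mm, L = 107 mm, e = 6 mm; θ ← 0°
rotate_crank_by(-90°): θ ← 0° -90° = -90°
rotate_crank_by(-18°): θ ← -90° -18° = -108°
rotate_crank_by(+72°): θ ← -108° +72° = -36°
rotate_crank_by(-41°): θ ← -36° -41° = -77°
rotate_crank_by(-39°): θ ← -77° -39° = -116°
crank pin P = (r cos θ, r sin θ) = (-10.959279, -22.469851)
h = r sin θ − e = -22.469851 − 6 = -28.469851
x = r cos θ + √(L² − h²) = -10.959279 + √(11449.0 − 810.5324) = -10.959279 + 103.142947 = 92.183669

92.1837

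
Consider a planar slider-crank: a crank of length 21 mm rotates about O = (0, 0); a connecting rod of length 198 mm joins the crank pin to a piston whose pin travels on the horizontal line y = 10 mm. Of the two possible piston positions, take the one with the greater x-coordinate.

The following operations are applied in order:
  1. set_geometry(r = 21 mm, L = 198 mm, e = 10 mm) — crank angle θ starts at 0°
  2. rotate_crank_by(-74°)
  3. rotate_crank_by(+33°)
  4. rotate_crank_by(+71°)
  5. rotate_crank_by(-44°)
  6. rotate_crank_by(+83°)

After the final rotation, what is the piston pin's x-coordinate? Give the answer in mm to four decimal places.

set_geometry: r = 21 mm, L = 198 mm, e = 10 mm; θ ← 0°
rotate_crank_by(-74°): θ ← 0° -74° = -74°
rotate_crank_by(+33°): θ ← -74° +33° = -41°
rotate_crank_by(+71°): θ ← -41° +71° = 30°
rotate_crank_by(-44°): θ ← 30° -44° = -14°
rotate_crank_by(+83°): θ ← -14° +83° = 69°
crank pin P = (r cos θ, r sin θ) = (7.525727, 19.605189)
h = r sin θ − e = 19.605189 − 10 = 9.605189
x = r cos θ + √(L² − h²) = 7.525727 + √(39204.0 − 92.2597) = 7.525727 + 197.766884 = 205.292611

205.2926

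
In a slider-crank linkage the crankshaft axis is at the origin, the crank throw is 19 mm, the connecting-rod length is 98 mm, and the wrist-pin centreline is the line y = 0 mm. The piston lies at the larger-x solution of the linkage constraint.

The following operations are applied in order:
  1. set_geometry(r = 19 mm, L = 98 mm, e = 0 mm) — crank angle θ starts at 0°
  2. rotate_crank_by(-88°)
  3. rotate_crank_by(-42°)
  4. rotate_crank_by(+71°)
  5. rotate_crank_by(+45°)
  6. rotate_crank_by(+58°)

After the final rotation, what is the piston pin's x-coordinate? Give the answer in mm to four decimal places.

110.7746

set_geometry: r = 19 mm, L = 98 mm, e = 0 mm; θ ← 0°
rotate_crank_by(-88°): θ ← 0° -88° = -88°
rotate_crank_by(-42°): θ ← -88° -42° = -130°
rotate_crank_by(+71°): θ ← -130° +71° = -59°
rotate_crank_by(+45°): θ ← -59° +45° = -14°
rotate_crank_by(+58°): θ ← -14° +58° = 44°
crank pin P = (r cos θ, r sin θ) = (13.667456, 13.198509)
h = r sin θ − e = 13.198509 − 0 = 13.198509
x = r cos θ + √(L² − h²) = 13.667456 + √(9604.0 − 174.2006) = 13.667456 + 97.107154 = 110.774610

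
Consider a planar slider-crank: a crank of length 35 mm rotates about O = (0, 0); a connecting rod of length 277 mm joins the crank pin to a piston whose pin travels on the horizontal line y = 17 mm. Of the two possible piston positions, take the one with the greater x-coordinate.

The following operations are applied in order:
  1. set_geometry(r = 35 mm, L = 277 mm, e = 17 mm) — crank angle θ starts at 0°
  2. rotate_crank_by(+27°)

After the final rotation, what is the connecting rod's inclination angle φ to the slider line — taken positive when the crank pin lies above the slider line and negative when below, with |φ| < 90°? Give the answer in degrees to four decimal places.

-0.2297

set_geometry: r = 35 mm, L = 277 mm, e = 17 mm; θ ← 0°
rotate_crank_by(+27°): θ ← 0° +27° = 27°
crank pin P = (r cos θ, r sin θ) = (31.185228, 15.889667)
h = r sin θ − e = 15.889667 − 17 = -1.110333
sin φ = h / L = -1.110333 / 277 = -0.00400842
φ = arcsin(-0.00400842) = -0.229666°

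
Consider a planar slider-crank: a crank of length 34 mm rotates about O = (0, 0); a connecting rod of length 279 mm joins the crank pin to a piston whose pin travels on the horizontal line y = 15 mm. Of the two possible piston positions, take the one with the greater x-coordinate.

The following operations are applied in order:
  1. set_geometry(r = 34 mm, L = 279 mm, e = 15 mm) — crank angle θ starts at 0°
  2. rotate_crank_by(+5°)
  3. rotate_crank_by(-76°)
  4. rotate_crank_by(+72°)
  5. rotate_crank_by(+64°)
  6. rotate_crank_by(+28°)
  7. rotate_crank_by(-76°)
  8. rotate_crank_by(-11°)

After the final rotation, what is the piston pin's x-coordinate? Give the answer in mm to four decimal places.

312.5789

set_geometry: r = 34 mm, L = 279 mm, e = 15 mm; θ ← 0°
rotate_crank_by(+5°): θ ← 0° +5° = 5°
rotate_crank_by(-76°): θ ← 5° -76° = -71°
rotate_crank_by(+72°): θ ← -71° +72° = 1°
rotate_crank_by(+64°): θ ← 1° +64° = 65°
rotate_crank_by(+28°): θ ← 65° +28° = 93°
rotate_crank_by(-76°): θ ← 93° -76° = 17°
rotate_crank_by(-11°): θ ← 17° -11° = 6°
crank pin P = (r cos θ, r sin θ) = (33.813744, 3.553968)
h = r sin θ − e = 3.553968 − 15 = -11.446032
x = r cos θ + √(L² − h²) = 33.813744 + √(77841.0 − 131.0117) = 33.813744 + 278.765113 = 312.578858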